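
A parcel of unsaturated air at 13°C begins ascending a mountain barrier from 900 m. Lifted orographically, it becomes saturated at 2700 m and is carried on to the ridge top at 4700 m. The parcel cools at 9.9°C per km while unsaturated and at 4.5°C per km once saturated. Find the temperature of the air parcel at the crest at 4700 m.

Dry to 2700 m: -9.9 × 1.8 km = -17.82°C, so T = -4.82°C.
Saturated to 4700 m: -4.5 × 2 km = -9°C, so T = -13.82°C.

-13.82°C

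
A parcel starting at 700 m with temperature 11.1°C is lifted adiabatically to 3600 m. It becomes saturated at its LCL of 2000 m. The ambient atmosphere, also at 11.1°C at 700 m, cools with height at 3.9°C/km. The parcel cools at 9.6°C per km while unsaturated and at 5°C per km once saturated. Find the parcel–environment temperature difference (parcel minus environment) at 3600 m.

-9.17°C (parcel cooler than environment)

Parcel:
  700–2000 m, dry: Δz = 1.3 km ⇒ ΔT = -12.48°C; T = -1.38°C
  2000–3600 m, saturated: Δz = 1.6 km ⇒ ΔT = -8°C; T = -9.38°C
Environment:
  700–3600 m, environment: Δz = 2.9 km ⇒ ΔT = -11.31°C; T = -0.21°C
T_parcel − T_env = -9.38 − (-0.21) = -9.17°C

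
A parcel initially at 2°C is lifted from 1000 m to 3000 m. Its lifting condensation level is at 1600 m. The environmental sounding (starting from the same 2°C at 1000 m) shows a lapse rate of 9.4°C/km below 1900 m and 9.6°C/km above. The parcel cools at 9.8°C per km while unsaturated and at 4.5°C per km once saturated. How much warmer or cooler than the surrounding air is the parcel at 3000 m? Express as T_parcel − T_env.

Parcel:
  1000–1600 m, dry: Δz = 0.6 km ⇒ ΔT = -5.88°C; T = -3.88°C
  1600–3000 m, saturated: Δz = 1.4 km ⇒ ΔT = -6.3°C; T = -10.18°C
Environment:
  1000–1900 m, environment, lower layer: Δz = 0.9 km ⇒ ΔT = -8.46°C; T = -6.46°C
  1900–3000 m, environment, upper layer: Δz = 1.1 km ⇒ ΔT = -10.56°C; T = -17.02°C
T_parcel − T_env = -10.18 − (-17.02) = +6.84°C

+6.84°C (parcel warmer than environment)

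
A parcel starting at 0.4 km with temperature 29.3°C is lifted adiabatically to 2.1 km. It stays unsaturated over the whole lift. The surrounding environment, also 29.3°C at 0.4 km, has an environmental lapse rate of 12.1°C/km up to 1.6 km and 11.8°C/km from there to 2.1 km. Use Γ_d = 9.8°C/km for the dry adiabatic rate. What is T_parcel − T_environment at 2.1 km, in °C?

+3.76°C (parcel warmer than environment)

Parcel:
  Dry to 2100 m: -9.8 × 1.7 km = -16.66°C, so T = 12.64°C.
Environment:
  Environment, lower layer to 1600 m: -12.1 × 1.2 km = -14.52°C, so T = 14.78°C.
  Environment, upper layer to 2100 m: -11.8 × 0.5 km = -5.9°C, so T = 8.88°C.
T_parcel − T_env = 12.64 − 8.88 = +3.76°C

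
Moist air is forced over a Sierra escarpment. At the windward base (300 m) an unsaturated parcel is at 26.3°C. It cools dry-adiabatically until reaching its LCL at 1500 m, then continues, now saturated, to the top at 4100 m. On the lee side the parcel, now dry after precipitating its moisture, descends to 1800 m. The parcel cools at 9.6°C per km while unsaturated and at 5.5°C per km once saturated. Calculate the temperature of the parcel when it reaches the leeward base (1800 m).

22.56°C

300 → 1500 m (dry, 9.6°C/km): ΔT = -9.6 × 1.2 = -11.52°C → T = 14.78°C
1500 → 4100 m (saturated, 5.5°C/km): ΔT = -5.5 × 2.6 = -14.3°C → T = 0.48°C
4100 → 1800 m (dry descent, 9.6°C/km): ΔT = +9.6 × 2.3 = +22.08°C → T = 22.56°C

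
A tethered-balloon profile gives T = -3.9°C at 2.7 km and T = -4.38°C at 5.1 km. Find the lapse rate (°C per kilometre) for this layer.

Γ = −ΔT/Δz = (-3.9 − (-4.38)) / (5100 − 2700) m
  = 0.48°C / 2.4 km = 0.2°C/km

0.2°C/km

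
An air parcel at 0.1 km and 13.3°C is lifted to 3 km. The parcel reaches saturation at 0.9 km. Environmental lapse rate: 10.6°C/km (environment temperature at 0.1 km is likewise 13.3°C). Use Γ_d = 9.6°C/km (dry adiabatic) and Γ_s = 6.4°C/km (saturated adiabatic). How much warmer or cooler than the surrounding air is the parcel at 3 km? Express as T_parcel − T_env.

Parcel:
  100 → 900 m (dry, 9.6°C/km): ΔT = -9.6 × 0.8 = -7.68°C → T = 5.62°C
  900 → 3000 m (saturated, 6.4°C/km): ΔT = -6.4 × 2.1 = -13.44°C → T = -7.82°C
Environment:
  100 → 3000 m (environment, 10.6°C/km): ΔT = -10.6 × 2.9 = -30.74°C → T = -17.44°C
T_parcel − T_env = -7.82 − (-17.44) = +9.62°C

+9.62°C (parcel warmer than environment)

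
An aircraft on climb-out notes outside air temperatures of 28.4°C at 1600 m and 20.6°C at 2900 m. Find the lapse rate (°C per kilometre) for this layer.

6°C/km

Γ = −ΔT/Δz = (28.4 − 20.6) / (2900 − 1600) m
  = 7.8°C / 1.3 km = 6°C/km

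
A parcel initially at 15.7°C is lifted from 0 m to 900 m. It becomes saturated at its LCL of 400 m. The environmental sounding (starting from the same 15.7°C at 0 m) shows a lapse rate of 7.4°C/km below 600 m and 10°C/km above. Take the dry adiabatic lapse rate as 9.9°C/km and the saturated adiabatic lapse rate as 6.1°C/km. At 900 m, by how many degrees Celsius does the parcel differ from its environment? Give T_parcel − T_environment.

Parcel:
  0–400 m, dry: Δz = 0.4 km ⇒ ΔT = -3.96°C; T = 11.74°C
  400–900 m, saturated: Δz = 0.5 km ⇒ ΔT = -3.05°C; T = 8.69°C
Environment:
  0–600 m, environment, lower layer: Δz = 0.6 km ⇒ ΔT = -4.44°C; T = 11.26°C
  600–900 m, environment, upper layer: Δz = 0.3 km ⇒ ΔT = -3°C; T = 8.26°C
T_parcel − T_env = 8.69 − 8.26 = +0.43°C

+0.43°C (parcel warmer than environment)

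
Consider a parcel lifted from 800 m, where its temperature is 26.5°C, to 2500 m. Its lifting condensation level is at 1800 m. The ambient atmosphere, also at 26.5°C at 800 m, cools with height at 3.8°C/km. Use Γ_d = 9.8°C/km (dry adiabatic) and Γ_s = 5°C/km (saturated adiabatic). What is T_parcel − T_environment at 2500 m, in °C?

Parcel:
  Dry to 1800 m: -9.8 × 1 km = -9.8°C, so T = 16.7°C.
  Saturated to 2500 m: -5 × 0.7 km = -3.5°C, so T = 13.2°C.
Environment:
  Environment to 2500 m: -3.8 × 1.7 km = -6.46°C, so T = 20.04°C.
T_parcel − T_env = 13.2 − 20.04 = -6.84°C

-6.84°C (parcel cooler than environment)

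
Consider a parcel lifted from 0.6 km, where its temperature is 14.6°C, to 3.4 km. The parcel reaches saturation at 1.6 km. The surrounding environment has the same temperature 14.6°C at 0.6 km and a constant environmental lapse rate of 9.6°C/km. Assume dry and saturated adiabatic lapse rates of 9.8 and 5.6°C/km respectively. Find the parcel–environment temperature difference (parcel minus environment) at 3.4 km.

Parcel:
  Dry to 1600 m: -9.8 × 1 km = -9.8°C, so T = 4.8°C.
  Saturated to 3400 m: -5.6 × 1.8 km = -10.08°C, so T = -5.28°C.
Environment:
  Environment to 3400 m: -9.6 × 2.8 km = -26.88°C, so T = -12.28°C.
T_parcel − T_env = -5.28 − (-12.28) = +7°C

+7°C (parcel warmer than environment)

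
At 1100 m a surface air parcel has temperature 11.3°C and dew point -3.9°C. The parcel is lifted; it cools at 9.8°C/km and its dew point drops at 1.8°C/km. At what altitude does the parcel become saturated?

3000 m

T and T_d converge at 9.8 − 1.8 = 8°C per km
Height above start = (11.3 − (-3.9)) / 8 = 1.9 km
LCL altitude = 1100 m + 1900 m = 3000 m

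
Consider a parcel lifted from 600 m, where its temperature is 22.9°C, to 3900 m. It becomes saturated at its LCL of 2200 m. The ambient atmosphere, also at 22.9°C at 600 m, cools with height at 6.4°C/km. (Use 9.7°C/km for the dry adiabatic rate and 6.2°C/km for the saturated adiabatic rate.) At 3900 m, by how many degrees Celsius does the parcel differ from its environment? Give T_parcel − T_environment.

-4.94°C (parcel cooler than environment)

Parcel:
  600 → 2200 m (dry, 9.7°C/km): ΔT = -9.7 × 1.6 = -15.52°C → T = 7.38°C
  2200 → 3900 m (saturated, 6.2°C/km): ΔT = -6.2 × 1.7 = -10.54°C → T = -3.16°C
Environment:
  600 → 3900 m (environment, 6.4°C/km): ΔT = -6.4 × 3.3 = -21.12°C → T = 1.78°C
T_parcel − T_env = -3.16 − 1.78 = -4.94°C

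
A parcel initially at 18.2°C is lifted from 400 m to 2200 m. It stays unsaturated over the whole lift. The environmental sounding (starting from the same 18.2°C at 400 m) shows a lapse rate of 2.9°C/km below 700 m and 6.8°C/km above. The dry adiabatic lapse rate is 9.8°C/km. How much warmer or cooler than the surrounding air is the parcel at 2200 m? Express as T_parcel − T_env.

Parcel:
  400–2200 m, dry: Δz = 1.8 km ⇒ ΔT = -17.64°C; T = 0.56°C
Environment:
  400–700 m, environment, lower layer: Δz = 0.3 km ⇒ ΔT = -0.87°C; T = 17.33°C
  700–2200 m, environment, upper layer: Δz = 1.5 km ⇒ ΔT = -10.2°C; T = 7.13°C
T_parcel − T_env = 0.56 − 7.13 = -6.57°C

-6.57°C (parcel cooler than environment)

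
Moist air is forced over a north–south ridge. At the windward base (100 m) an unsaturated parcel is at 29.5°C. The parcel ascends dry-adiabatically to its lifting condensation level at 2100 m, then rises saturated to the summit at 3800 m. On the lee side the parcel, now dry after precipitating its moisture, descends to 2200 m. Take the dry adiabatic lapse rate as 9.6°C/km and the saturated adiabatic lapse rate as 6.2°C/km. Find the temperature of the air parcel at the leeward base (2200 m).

15.12°C

100 → 2100 m (dry, 9.6°C/km): ΔT = -9.6 × 2 = -19.2°C → T = 10.3°C
2100 → 3800 m (saturated, 6.2°C/km): ΔT = -6.2 × 1.7 = -10.54°C → T = -0.24°C
3800 → 2200 m (dry descent, 9.6°C/km): ΔT = +9.6 × 1.6 = +15.36°C → T = 15.12°C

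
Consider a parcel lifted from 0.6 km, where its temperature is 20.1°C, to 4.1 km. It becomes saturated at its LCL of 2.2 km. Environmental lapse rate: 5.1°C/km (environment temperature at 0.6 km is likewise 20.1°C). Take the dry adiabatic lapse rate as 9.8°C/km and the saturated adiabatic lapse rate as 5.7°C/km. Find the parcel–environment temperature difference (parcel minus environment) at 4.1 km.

Parcel:
  From 600 m to 2200 m (dry): cools by 9.8 × 1.6 = 15.68°C, giving 4.42°C.
  From 2200 m to 4100 m (saturated): cools by 5.7 × 1.9 = 10.83°C, giving -6.41°C.
Environment:
  From 600 m to 4100 m (environment): cools by 5.1 × 3.5 = 17.85°C, giving 2.25°C.
T_parcel − T_env = -6.41 − 2.25 = -8.66°C

-8.66°C (parcel cooler than environment)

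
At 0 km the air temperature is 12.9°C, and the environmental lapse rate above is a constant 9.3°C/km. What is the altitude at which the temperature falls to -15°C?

Height above start = (12.9 − (-15)) / 9.3 = 3 km
Altitude = 0 m + 3000 m = 3000 m

3 km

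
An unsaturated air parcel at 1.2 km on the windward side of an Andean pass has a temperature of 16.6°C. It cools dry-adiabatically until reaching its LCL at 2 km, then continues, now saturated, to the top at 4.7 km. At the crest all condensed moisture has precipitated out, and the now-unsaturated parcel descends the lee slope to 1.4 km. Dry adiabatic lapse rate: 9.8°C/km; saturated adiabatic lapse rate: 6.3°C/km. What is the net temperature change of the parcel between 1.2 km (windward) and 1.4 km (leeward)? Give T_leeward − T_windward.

1200–2000 m, dry: Δz = 0.8 km ⇒ ΔT = -7.84°C; T = 8.76°C
2000–4700 m, saturated: Δz = 2.7 km ⇒ ΔT = -17.01°C; T = -8.25°C
4700–1400 m, dry descent: Δz = 3.3 km ⇒ ΔT = +32.34°C; T = 24.09°C
Net change vs windward start: 24.09 − 16.6 = +7.49°C

+7.49°C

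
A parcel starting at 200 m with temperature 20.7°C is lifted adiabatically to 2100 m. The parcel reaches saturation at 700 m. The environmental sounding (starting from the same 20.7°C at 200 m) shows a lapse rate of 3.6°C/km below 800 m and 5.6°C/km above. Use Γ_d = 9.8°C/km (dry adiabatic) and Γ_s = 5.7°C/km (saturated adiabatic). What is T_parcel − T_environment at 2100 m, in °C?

-3.44°C (parcel cooler than environment)

Parcel:
  200 → 700 m (dry, 9.8°C/km): ΔT = -9.8 × 0.5 = -4.9°C → T = 15.8°C
  700 → 2100 m (saturated, 5.7°C/km): ΔT = -5.7 × 1.4 = -7.98°C → T = 7.82°C
Environment:
  200 → 800 m (environment, lower layer, 3.6°C/km): ΔT = -3.6 × 0.6 = -2.16°C → T = 18.54°C
  800 → 2100 m (environment, upper layer, 5.6°C/km): ΔT = -5.6 × 1.3 = -7.28°C → T = 11.26°C
T_parcel − T_env = 7.82 − 11.26 = -3.44°C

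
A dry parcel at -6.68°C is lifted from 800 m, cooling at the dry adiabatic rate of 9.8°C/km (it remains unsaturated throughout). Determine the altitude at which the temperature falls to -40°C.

Height above start = (-6.68 − (-40)) / 9.8 = 3.4 km
Altitude = 800 m + 3400 m = 4200 m

4200 m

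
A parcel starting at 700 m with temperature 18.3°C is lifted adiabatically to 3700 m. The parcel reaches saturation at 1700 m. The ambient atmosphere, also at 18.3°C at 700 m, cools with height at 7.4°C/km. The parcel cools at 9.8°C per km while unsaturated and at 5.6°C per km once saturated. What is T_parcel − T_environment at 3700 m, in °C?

+1.2°C (parcel warmer than environment)

Parcel:
  Dry to 1700 m: -9.8 × 1 km = -9.8°C, so T = 8.5°C.
  Saturated to 3700 m: -5.6 × 2 km = -11.2°C, so T = -2.7°C.
Environment:
  Environment to 3700 m: -7.4 × 3 km = -22.2°C, so T = -3.9°C.
T_parcel − T_env = -2.7 − (-3.9) = +1.2°C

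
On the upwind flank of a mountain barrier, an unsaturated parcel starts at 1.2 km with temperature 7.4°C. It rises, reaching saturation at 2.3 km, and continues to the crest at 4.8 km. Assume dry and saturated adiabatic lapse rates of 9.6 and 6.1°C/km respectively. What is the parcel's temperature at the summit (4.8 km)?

-18.41°C

1200–2300 m, dry: Δz = 1.1 km ⇒ ΔT = -10.56°C; T = -3.16°C
2300–4800 m, saturated: Δz = 2.5 km ⇒ ΔT = -15.25°C; T = -18.41°C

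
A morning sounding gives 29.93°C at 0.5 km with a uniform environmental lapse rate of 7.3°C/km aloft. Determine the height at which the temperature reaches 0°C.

Height above start = (29.93 − 0) / 7.3 = 4.1 km
Altitude = 500 m + 4100 m = 4600 m

4.6 km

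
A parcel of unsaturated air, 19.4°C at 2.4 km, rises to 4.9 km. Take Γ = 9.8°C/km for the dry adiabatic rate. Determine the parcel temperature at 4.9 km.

-5.1°C

2400–4900 m, dry adiabatic: Δz = 2.5 km ⇒ ΔT = -24.5°C; T = -5.1°C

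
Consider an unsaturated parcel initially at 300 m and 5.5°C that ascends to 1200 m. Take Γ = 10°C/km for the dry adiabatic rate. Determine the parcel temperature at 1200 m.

Dry adiabatic to 1200 m: -10 × 0.9 km = -9°C, so T = -3.5°C.

-3.5°C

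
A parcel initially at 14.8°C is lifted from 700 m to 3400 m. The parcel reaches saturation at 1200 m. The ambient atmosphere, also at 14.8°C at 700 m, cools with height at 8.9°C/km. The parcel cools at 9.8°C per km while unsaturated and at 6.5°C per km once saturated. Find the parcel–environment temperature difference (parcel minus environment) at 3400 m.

+4.83°C (parcel warmer than environment)

Parcel:
  From 700 m to 1200 m (dry): cools by 9.8 × 0.5 = 4.9°C, giving 9.9°C.
  From 1200 m to 3400 m (saturated): cools by 6.5 × 2.2 = 14.3°C, giving -4.4°C.
Environment:
  From 700 m to 3400 m (environment): cools by 8.9 × 2.7 = 24.03°C, giving -9.23°C.
T_parcel − T_env = -4.4 − (-9.23) = +4.83°C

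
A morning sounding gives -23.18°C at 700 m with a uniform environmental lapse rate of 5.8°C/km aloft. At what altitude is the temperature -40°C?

3600 m

Height above start = (-23.18 − (-40)) / 5.8 = 2.9 km
Altitude = 700 m + 2900 m = 3600 m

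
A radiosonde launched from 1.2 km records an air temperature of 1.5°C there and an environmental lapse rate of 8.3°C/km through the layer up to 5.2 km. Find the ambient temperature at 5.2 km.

-31.7°C

1200 → 5200 m (environmental, 8.3°C/km): ΔT = -8.3 × 4 = -33.2°C → T = -31.7°C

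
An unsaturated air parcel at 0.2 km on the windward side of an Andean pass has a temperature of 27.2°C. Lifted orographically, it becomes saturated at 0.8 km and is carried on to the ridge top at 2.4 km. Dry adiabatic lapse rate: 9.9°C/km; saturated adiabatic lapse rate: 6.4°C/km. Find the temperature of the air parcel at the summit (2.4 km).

11.02°C

200 → 800 m (dry, 9.9°C/km): ΔT = -9.9 × 0.6 = -5.94°C → T = 21.26°C
800 → 2400 m (saturated, 6.4°C/km): ΔT = -6.4 × 1.6 = -10.24°C → T = 11.02°C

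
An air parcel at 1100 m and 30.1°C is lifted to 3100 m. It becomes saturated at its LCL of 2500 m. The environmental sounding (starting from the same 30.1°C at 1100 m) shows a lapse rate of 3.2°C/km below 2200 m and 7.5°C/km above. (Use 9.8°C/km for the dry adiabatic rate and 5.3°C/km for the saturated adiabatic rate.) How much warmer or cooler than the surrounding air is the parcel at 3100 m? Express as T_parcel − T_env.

-6.63°C (parcel cooler than environment)

Parcel:
  1100–2500 m, dry: Δz = 1.4 km ⇒ ΔT = -13.72°C; T = 16.38°C
  2500–3100 m, saturated: Δz = 0.6 km ⇒ ΔT = -3.18°C; T = 13.2°C
Environment:
  1100–2200 m, environment, lower layer: Δz = 1.1 km ⇒ ΔT = -3.52°C; T = 26.58°C
  2200–3100 m, environment, upper layer: Δz = 0.9 km ⇒ ΔT = -6.75°C; T = 19.83°C
T_parcel − T_env = 13.2 − 19.83 = -6.63°C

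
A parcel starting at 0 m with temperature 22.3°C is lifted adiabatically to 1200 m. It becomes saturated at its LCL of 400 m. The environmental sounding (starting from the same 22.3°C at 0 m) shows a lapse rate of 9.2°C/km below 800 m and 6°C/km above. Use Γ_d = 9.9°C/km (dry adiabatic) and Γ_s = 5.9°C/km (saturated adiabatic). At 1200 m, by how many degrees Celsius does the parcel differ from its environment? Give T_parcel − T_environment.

+1.08°C (parcel warmer than environment)

Parcel:
  From 0 m to 400 m (dry): cools by 9.9 × 0.4 = 3.96°C, giving 18.34°C.
  From 400 m to 1200 m (saturated): cools by 5.9 × 0.8 = 4.72°C, giving 13.62°C.
Environment:
  From 0 m to 800 m (environment, lower layer): cools by 9.2 × 0.8 = 7.36°C, giving 14.94°C.
  From 800 m to 1200 m (environment, upper layer): cools by 6 × 0.4 = 2.4°C, giving 12.54°C.
T_parcel − T_env = 13.62 − 12.54 = +1.08°C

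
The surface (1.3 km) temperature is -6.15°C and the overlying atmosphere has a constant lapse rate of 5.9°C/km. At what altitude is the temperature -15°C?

Height above start = (-6.15 − (-15)) / 5.9 = 1.5 km
Altitude = 1300 m + 1500 m = 2800 m

2.8 km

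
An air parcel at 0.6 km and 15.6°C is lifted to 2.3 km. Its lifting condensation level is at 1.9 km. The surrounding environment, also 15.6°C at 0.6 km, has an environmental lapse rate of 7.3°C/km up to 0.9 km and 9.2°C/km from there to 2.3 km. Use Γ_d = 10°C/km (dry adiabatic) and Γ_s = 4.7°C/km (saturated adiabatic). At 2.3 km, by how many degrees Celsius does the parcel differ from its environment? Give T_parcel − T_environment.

Parcel:
  Dry to 1900 m: -10 × 1.3 km = -13°C, so T = 2.6°C.
  Saturated to 2300 m: -4.7 × 0.4 km = -1.88°C, so T = 0.72°C.
Environment:
  Environment, lower layer to 900 m: -7.3 × 0.3 km = -2.19°C, so T = 13.41°C.
  Environment, upper layer to 2300 m: -9.2 × 1.4 km = -12.88°C, so T = 0.53°C.
T_parcel − T_env = 0.72 − 0.53 = +0.19°C

+0.19°C (parcel warmer than environment)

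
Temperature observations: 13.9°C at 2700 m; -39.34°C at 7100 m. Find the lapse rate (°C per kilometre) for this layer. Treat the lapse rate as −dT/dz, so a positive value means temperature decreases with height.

12.1°C/km

Γ = −ΔT/Δz = (13.9 − (-39.34)) / (7100 − 2700) m
  = 53.24°C / 4.4 km = 12.1°C/km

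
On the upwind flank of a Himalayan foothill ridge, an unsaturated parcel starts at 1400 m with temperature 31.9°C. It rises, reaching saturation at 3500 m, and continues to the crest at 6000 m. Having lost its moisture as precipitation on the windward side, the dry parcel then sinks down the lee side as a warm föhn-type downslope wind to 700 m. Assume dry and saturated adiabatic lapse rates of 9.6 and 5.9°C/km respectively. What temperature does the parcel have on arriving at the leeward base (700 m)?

From 1400 m to 3500 m (dry): cools by 9.6 × 2.1 = 20.16°C, giving 11.74°C.
From 3500 m to 6000 m (saturated): cools by 5.9 × 2.5 = 14.75°C, giving -3.01°C.
From 6000 m to 700 m (dry descent): warms by 9.6 × 5.3 = 50.88°C, giving 47.87°C.

47.87°C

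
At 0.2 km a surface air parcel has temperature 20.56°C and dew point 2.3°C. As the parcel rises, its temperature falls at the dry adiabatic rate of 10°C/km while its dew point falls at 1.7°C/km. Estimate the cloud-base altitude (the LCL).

T and T_d converge at 10 − 1.7 = 8.3°C per km
Height above start = (20.56 − 2.3) / 8.3 = 2.2 km
LCL altitude = 200 m + 2200 m = 2400 m

2.4 km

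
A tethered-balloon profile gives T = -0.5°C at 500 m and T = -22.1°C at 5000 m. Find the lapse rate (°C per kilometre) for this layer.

Γ = −ΔT/Δz = (-0.5 − (-22.1)) / (5000 − 500) m
  = 21.6°C / 4.5 km = 4.8°C/km

4.8°C/km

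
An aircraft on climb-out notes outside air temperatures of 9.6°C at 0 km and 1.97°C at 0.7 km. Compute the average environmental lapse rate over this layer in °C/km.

10.9°C/km

Γ = −ΔT/Δz = (9.6 − 1.97) / (700 − 0) m
  = 7.63°C / 0.7 km = 10.9°C/km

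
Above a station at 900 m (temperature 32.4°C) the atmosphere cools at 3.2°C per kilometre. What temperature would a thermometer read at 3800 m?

Environmental to 3800 m: -3.2 × 2.9 km = -9.28°C, so T = 23.12°C.

23.12°C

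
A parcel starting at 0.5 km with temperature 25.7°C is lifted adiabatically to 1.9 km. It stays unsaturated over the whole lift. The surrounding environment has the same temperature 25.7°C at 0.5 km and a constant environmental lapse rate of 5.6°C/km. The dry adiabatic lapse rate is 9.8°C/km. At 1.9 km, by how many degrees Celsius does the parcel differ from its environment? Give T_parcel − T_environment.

Parcel:
  500–1900 m, dry: Δz = 1.4 km ⇒ ΔT = -13.72°C; T = 11.98°C
Environment:
  500–1900 m, environment: Δz = 1.4 km ⇒ ΔT = -7.84°C; T = 17.86°C
T_parcel − T_env = 11.98 − 17.86 = -5.88°C

-5.88°C (parcel cooler than environment)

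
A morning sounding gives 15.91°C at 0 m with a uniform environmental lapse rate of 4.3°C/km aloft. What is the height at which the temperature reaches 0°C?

Height above start = (15.91 − 0) / 4.3 = 3.7 km
Altitude = 0 m + 3700 m = 3700 m

3700 m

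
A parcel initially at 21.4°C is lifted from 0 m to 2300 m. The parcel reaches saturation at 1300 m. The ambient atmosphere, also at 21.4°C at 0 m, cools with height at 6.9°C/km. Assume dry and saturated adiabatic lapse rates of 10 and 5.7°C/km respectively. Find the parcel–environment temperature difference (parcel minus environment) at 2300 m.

Parcel:
  Dry to 1300 m: -10 × 1.3 km = -13°C, so T = 8.4°C.
  Saturated to 2300 m: -5.7 × 1 km = -5.7°C, so T = 2.7°C.
Environment:
  Environment to 2300 m: -6.9 × 2.3 km = -15.87°C, so T = 5.53°C.
T_parcel − T_env = 2.7 − 5.53 = -2.83°C

-2.83°C (parcel cooler than environment)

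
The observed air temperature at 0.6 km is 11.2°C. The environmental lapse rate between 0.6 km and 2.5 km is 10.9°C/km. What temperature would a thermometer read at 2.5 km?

-9.51°C

Environmental to 2500 m: -10.9 × 1.9 km = -20.71°C, so T = -9.51°C.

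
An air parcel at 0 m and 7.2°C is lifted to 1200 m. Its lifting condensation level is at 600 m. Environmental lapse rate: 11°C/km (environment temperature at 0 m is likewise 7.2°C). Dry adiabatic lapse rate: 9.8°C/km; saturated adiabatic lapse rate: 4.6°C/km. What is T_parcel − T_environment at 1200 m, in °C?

+4.56°C (parcel warmer than environment)

Parcel:
  0 → 600 m (dry, 9.8°C/km): ΔT = -9.8 × 0.6 = -5.88°C → T = 1.32°C
  600 → 1200 m (saturated, 4.6°C/km): ΔT = -4.6 × 0.6 = -2.76°C → T = -1.44°C
Environment:
  0 → 1200 m (environment, 11°C/km): ΔT = -11 × 1.2 = -13.2°C → T = -6°C
T_parcel − T_env = -1.44 − (-6) = +4.56°C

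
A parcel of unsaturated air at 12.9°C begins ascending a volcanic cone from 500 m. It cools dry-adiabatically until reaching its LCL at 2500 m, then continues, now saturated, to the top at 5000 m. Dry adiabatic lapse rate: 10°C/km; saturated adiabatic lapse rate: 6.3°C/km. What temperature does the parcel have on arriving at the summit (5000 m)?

-22.85°C

500–2500 m, dry: Δz = 2 km ⇒ ΔT = -20°C; T = -7.1°C
2500–5000 m, saturated: Δz = 2.5 km ⇒ ΔT = -15.75°C; T = -22.85°C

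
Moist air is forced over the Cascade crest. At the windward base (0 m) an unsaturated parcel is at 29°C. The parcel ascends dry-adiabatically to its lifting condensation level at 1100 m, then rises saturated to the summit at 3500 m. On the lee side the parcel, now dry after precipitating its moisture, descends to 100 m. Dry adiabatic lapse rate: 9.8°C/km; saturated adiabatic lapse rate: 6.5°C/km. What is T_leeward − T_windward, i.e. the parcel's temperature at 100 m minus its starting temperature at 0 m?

+6.94°C

0 → 1100 m (dry, 9.8°C/km): ΔT = -9.8 × 1.1 = -10.78°C → T = 18.22°C
1100 → 3500 m (saturated, 6.5°C/km): ΔT = -6.5 × 2.4 = -15.6°C → T = 2.62°C
3500 → 100 m (dry descent, 9.8°C/km): ΔT = +9.8 × 3.4 = +33.32°C → T = 35.94°C
Net change vs windward start: 35.94 − 29 = +6.94°C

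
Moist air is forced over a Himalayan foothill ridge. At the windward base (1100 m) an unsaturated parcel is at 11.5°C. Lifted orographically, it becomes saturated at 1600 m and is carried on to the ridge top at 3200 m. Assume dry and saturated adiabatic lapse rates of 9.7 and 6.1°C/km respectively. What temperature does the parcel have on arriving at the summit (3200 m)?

-3.11°C

From 1100 m to 1600 m (dry): cools by 9.7 × 0.5 = 4.85°C, giving 6.65°C.
From 1600 m to 3200 m (saturated): cools by 6.1 × 1.6 = 9.76°C, giving -3.11°C.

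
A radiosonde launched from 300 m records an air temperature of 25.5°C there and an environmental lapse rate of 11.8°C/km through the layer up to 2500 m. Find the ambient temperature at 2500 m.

-0.46°C

300 → 2500 m (environmental, 11.8°C/km): ΔT = -11.8 × 2.2 = -25.96°C → T = -0.46°C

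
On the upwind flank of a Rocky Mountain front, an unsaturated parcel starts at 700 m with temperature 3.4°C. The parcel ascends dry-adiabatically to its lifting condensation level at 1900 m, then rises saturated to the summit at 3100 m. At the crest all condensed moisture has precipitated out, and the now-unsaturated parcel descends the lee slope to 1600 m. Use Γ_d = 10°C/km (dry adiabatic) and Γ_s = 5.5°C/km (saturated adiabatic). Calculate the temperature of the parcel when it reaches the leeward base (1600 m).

-0.2°C

From 700 m to 1900 m (dry): cools by 10 × 1.2 = 12°C, giving -8.6°C.
From 1900 m to 3100 m (saturated): cools by 5.5 × 1.2 = 6.6°C, giving -15.2°C.
From 3100 m to 1600 m (dry descent): warms by 10 × 1.5 = 15°C, giving -0.2°C.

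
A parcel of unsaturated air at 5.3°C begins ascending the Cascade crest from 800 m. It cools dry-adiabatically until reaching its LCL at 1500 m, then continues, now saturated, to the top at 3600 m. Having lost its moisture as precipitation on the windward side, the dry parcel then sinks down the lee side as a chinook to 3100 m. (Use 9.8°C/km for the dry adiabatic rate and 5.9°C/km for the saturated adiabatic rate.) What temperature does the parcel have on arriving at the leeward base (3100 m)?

-9.05°C

Dry to 1500 m: -9.8 × 0.7 km = -6.86°C, so T = -1.56°C.
Saturated to 3600 m: -5.9 × 2.1 km = -12.39°C, so T = -13.95°C.
Dry descent to 3100 m: +9.8 × 0.5 km = +4.9°C, so T = -9.05°C.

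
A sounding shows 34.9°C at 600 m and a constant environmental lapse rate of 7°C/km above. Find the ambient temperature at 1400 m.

29.3°C

From 600 m to 1400 m (environmental): cools by 7 × 0.8 = 5.6°C, giving 29.3°C.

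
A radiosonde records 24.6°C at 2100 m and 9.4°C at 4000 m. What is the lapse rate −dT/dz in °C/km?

8°C/km

Γ = −ΔT/Δz = (24.6 − 9.4) / (4000 − 2100) m
  = 15.2°C / 1.9 km = 8°C/km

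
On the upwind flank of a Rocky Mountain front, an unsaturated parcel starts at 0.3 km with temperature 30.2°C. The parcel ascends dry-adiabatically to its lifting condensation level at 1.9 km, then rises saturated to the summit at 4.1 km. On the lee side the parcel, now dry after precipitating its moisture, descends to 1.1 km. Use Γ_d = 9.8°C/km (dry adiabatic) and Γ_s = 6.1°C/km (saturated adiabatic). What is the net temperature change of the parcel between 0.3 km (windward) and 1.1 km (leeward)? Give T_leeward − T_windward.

+0.3°C

300 → 1900 m (dry, 9.8°C/km): ΔT = -9.8 × 1.6 = -15.68°C → T = 14.52°C
1900 → 4100 m (saturated, 6.1°C/km): ΔT = -6.1 × 2.2 = -13.42°C → T = 1.1°C
4100 → 1100 m (dry descent, 9.8°C/km): ΔT = +9.8 × 3 = +29.4°C → T = 30.5°C
Net change vs windward start: 30.5 − 30.2 = +0.3°C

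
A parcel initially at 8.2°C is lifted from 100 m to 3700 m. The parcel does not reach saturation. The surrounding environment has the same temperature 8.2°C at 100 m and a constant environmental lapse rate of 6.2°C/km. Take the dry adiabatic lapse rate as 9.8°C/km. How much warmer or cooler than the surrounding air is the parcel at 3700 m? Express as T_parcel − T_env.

-12.96°C (parcel cooler than environment)

Parcel:
  Dry to 3700 m: -9.8 × 3.6 km = -35.28°C, so T = -27.08°C.
Environment:
  Environment to 3700 m: -6.2 × 3.6 km = -22.32°C, so T = -14.12°C.
T_parcel − T_env = -27.08 − (-14.12) = -12.96°C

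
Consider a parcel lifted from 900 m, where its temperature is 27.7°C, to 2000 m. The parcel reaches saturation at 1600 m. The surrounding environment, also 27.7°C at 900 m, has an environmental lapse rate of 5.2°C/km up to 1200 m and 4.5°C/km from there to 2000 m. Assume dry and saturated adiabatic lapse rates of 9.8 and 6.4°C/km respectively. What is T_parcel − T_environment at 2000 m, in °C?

-4.26°C (parcel cooler than environment)

Parcel:
  900 → 1600 m (dry, 9.8°C/km): ΔT = -9.8 × 0.7 = -6.86°C → T = 20.84°C
  1600 → 2000 m (saturated, 6.4°C/km): ΔT = -6.4 × 0.4 = -2.56°C → T = 18.28°C
Environment:
  900 → 1200 m (environment, lower layer, 5.2°C/km): ΔT = -5.2 × 0.3 = -1.56°C → T = 26.14°C
  1200 → 2000 m (environment, upper layer, 4.5°C/km): ΔT = -4.5 × 0.8 = -3.6°C → T = 22.54°C
T_parcel − T_env = 18.28 − 22.54 = -4.26°C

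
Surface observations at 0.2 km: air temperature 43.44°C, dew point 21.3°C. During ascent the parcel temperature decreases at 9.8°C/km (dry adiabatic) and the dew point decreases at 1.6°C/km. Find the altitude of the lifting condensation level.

2.9 km

T and T_d converge at 9.8 − 1.6 = 8.2°C per km
Height above start = (43.44 − 21.3) / 8.2 = 2.7 km
LCL altitude = 200 m + 2700 m = 2900 m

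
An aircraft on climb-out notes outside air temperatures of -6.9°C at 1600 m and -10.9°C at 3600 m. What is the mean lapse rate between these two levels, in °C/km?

2°C/km

Γ = −ΔT/Δz = (-6.9 − (-10.9)) / (3600 − 1600) m
  = 4°C / 2 km = 2°C/km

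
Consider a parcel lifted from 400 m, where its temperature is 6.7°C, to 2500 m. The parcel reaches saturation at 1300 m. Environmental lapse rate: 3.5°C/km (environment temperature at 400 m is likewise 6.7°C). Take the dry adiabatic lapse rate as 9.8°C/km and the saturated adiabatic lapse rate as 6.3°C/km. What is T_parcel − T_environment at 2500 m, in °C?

Parcel:
  From 400 m to 1300 m (dry): cools by 9.8 × 0.9 = 8.82°C, giving -2.12°C.
  From 1300 m to 2500 m (saturated): cools by 6.3 × 1.2 = 7.56°C, giving -9.68°C.
Environment:
  From 400 m to 2500 m (environment): cools by 3.5 × 2.1 = 7.35°C, giving -0.65°C.
T_parcel − T_env = -9.68 − (-0.65) = -9.03°C

-9.03°C (parcel cooler than environment)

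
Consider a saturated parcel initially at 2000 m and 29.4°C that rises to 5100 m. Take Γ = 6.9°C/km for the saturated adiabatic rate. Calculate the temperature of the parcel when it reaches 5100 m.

From 2000 m to 5100 m (saturated adiabatic): cools by 6.9 × 3.1 = 21.39°C, giving 8.01°C.

8.01°C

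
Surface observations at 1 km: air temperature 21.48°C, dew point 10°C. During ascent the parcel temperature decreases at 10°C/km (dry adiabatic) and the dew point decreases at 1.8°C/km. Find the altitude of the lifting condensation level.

T and T_d converge at 10 − 1.8 = 8.2°C per km
Height above start = (21.48 − 10) / 8.2 = 1.4 km
LCL altitude = 1000 m + 1400 m = 2400 m

2.4 km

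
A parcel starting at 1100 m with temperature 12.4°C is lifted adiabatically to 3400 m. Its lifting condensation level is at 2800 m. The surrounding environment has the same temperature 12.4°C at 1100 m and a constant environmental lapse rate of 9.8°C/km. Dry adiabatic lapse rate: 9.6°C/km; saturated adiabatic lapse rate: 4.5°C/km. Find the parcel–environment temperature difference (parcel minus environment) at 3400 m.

+3.52°C (parcel warmer than environment)

Parcel:
  1100 → 2800 m (dry, 9.6°C/km): ΔT = -9.6 × 1.7 = -16.32°C → T = -3.92°C
  2800 → 3400 m (saturated, 4.5°C/km): ΔT = -4.5 × 0.6 = -2.7°C → T = -6.62°C
Environment:
  1100 → 3400 m (environment, 9.8°C/km): ΔT = -9.8 × 2.3 = -22.54°C → T = -10.14°C
T_parcel − T_env = -6.62 − (-10.14) = +3.52°C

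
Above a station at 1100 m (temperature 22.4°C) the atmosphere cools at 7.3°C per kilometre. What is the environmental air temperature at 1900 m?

16.56°C

1100–1900 m, environmental: Δz = 0.8 km ⇒ ΔT = -5.84°C; T = 16.56°C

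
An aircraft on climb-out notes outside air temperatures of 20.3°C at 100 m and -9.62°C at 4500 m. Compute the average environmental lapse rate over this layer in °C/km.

Γ = −ΔT/Δz = (20.3 − (-9.62)) / (4500 − 100) m
  = 29.92°C / 4.4 km = 6.8°C/km

6.8°C/km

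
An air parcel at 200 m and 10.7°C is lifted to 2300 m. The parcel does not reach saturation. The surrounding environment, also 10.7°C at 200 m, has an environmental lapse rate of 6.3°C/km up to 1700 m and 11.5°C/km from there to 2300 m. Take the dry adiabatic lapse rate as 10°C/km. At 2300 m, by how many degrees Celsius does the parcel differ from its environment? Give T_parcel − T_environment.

-4.65°C (parcel cooler than environment)

Parcel:
  200 → 2300 m (dry, 10°C/km): ΔT = -10 × 2.1 = -21°C → T = -10.3°C
Environment:
  200 → 1700 m (environment, lower layer, 6.3°C/km): ΔT = -6.3 × 1.5 = -9.45°C → T = 1.25°C
  1700 → 2300 m (environment, upper layer, 11.5°C/km): ΔT = -11.5 × 0.6 = -6.9°C → T = -5.65°C
T_parcel − T_env = -10.3 − (-5.65) = -4.65°C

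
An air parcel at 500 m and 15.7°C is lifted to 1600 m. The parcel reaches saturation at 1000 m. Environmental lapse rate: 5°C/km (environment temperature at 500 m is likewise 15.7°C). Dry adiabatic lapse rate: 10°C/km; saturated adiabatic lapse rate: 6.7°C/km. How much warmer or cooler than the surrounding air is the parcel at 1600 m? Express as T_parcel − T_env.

Parcel:
  Dry to 1000 m: -10 × 0.5 km = -5°C, so T = 10.7°C.
  Saturated to 1600 m: -6.7 × 0.6 km = -4.02°C, so T = 6.68°C.
Environment:
  Environment to 1600 m: -5 × 1.1 km = -5.5°C, so T = 10.2°C.
T_parcel − T_env = 6.68 − 10.2 = -3.52°C

-3.52°C (parcel cooler than environment)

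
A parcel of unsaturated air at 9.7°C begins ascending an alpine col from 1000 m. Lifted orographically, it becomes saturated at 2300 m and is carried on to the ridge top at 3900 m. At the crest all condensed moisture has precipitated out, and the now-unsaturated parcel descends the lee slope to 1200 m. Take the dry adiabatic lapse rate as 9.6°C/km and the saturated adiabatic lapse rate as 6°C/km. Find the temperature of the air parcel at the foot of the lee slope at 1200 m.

1000–2300 m, dry: Δz = 1.3 km ⇒ ΔT = -12.48°C; T = -2.78°C
2300–3900 m, saturated: Δz = 1.6 km ⇒ ΔT = -9.6°C; T = -12.38°C
3900–1200 m, dry descent: Δz = 2.7 km ⇒ ΔT = +25.92°C; T = 13.54°C

13.54°C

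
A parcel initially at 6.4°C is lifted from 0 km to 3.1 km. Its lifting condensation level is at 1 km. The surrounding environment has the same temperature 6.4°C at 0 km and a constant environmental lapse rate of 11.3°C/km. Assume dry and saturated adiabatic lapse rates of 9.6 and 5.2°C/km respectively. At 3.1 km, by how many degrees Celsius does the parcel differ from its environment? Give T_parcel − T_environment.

+14.51°C (parcel warmer than environment)

Parcel:
  From 0 m to 1000 m (dry): cools by 9.6 × 1 = 9.6°C, giving -3.2°C.
  From 1000 m to 3100 m (saturated): cools by 5.2 × 2.1 = 10.92°C, giving -14.12°C.
Environment:
  From 0 m to 3100 m (environment): cools by 11.3 × 3.1 = 35.03°C, giving -28.63°C.
T_parcel − T_env = -14.12 − (-28.63) = +14.51°C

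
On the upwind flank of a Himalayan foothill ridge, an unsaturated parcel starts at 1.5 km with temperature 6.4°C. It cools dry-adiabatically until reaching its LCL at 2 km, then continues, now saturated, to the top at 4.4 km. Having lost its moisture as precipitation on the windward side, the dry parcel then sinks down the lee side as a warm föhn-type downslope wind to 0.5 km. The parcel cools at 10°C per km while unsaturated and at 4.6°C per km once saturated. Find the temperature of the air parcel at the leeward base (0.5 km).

29.36°C

Dry to 2000 m: -10 × 0.5 km = -5°C, so T = 1.4°C.
Saturated to 4400 m: -4.6 × 2.4 km = -11.04°C, so T = -9.64°C.
Dry descent to 500 m: +10 × 3.9 km = +39°C, so T = 29.36°C.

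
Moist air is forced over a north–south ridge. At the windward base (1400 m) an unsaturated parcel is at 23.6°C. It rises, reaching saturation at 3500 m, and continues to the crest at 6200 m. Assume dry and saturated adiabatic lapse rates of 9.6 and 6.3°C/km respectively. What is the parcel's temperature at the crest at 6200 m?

-13.57°C

1400 → 3500 m (dry, 9.6°C/km): ΔT = -9.6 × 2.1 = -20.16°C → T = 3.44°C
3500 → 6200 m (saturated, 6.3°C/km): ΔT = -6.3 × 2.7 = -17.01°C → T = -13.57°C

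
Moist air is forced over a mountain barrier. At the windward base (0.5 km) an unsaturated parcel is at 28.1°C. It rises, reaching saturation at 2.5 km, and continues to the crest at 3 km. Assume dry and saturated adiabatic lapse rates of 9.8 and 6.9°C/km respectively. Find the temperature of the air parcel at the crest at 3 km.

From 500 m to 2500 m (dry): cools by 9.8 × 2 = 19.6°C, giving 8.5°C.
From 2500 m to 3000 m (saturated): cools by 6.9 × 0.5 = 3.45°C, giving 5.05°C.

5.05°C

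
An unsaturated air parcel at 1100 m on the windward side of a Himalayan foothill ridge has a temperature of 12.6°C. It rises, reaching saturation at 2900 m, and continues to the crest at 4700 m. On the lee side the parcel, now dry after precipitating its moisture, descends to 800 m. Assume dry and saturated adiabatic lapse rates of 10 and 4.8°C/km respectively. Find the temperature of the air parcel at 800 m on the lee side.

24.96°C

1100–2900 m, dry: Δz = 1.8 km ⇒ ΔT = -18°C; T = -5.4°C
2900–4700 m, saturated: Δz = 1.8 km ⇒ ΔT = -8.64°C; T = -14.04°C
4700–800 m, dry descent: Δz = 3.9 km ⇒ ΔT = +39°C; T = 24.96°C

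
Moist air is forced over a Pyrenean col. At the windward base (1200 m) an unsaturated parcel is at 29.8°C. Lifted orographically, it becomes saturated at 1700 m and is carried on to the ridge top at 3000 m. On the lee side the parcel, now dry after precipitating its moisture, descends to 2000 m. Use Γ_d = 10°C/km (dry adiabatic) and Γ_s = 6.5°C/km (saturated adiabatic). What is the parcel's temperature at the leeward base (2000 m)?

26.35°C

1200 → 1700 m (dry, 10°C/km): ΔT = -10 × 0.5 = -5°C → T = 24.8°C
1700 → 3000 m (saturated, 6.5°C/km): ΔT = -6.5 × 1.3 = -8.45°C → T = 16.35°C
3000 → 2000 m (dry descent, 10°C/km): ΔT = +10 × 1 = +10°C → T = 26.35°C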